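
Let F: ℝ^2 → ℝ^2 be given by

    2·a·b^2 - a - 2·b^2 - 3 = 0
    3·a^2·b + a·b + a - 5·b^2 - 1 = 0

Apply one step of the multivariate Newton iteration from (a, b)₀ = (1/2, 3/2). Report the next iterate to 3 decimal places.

At (1/2, 3/2): F = (-5.750, -9.875).
Jacobian J = [[2·b^2 - 1, 4·a·b - 4·b], [6·a·b + b + 1, 3·a^2 + a - 10·b]].
At the point, J = [[3.500, -3.000], [7.000, -13.750]] (det J = -27.125).
Solving J·Δ = −F gives Δ = (1.823, 0.210).
Then the next iterate is (a, b)₁ = (2.323, 1.710).

(2.323, 1.710)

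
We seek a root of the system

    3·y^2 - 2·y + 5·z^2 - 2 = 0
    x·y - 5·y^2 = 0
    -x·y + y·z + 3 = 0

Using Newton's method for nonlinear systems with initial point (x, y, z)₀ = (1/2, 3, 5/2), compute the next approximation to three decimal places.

At (1/2, 3, 5/2): F = (50.250, -43.500, 9.000).
Jacobian J = [[0, 6·y - 2, 10·z], [y, x - 10·y, 0], [-y, -x + z, y]].
At the point, J = [[0.000, 16.000, 25.000], [3.000, -29.500, 0.000], [-3.000, 2.000, 3.000]] (det J = -2206.500).
Solving J·Δ = −F gives Δ = (0.953, -1.378, -1.128).
Then the next iterate is (x, y, z)₁ = (1.453, 1.622, 1.372).

(1.453, 1.622, 1.372)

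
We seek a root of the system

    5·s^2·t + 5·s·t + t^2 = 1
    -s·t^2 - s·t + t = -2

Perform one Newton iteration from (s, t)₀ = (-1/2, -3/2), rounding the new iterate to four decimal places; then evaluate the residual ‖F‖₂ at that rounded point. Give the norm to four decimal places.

At (-1/2, -3/2): F = (3.1250, 0.8750).
Jacobian J = [[10·s·t + 5·t, 5·s^2 + 5·s + 2·t], [-t^2 - t, -2·s·t - s + 1]].
At the point, J = [[0.0000, -4.2500], [-0.7500, 0.0000]] (det J = -3.1875).
Solving J·Δ = −F gives Δ = (1.1667, 0.7353).
Then the next iterate is (s, t)₁ = (0.6667, -0.7647).
Re-evaluating at (0.6667, -0.7647): F = (-4.663865, 1.355262), so ‖F‖₂ = 4.8568.

4.8568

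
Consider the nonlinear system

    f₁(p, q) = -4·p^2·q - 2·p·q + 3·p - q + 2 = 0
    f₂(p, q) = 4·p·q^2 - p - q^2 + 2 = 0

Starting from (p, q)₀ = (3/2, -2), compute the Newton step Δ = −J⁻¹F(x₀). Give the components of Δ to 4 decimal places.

At (3/2, -2): F = (32.5000, 20.5000).
Jacobian J = [[-8·p·q - 2·q + 3, -4·p^2 - 2·p - 1], [4·q^2 - 1, 8·p·q - 2·q]].
At the point, J = [[31.0000, -13.0000], [15.0000, -20.0000]] (det J = -425.0000).
Solving J·Δ = −F gives Δ = (-0.9024, 0.3482).

(-0.9024, 0.3482)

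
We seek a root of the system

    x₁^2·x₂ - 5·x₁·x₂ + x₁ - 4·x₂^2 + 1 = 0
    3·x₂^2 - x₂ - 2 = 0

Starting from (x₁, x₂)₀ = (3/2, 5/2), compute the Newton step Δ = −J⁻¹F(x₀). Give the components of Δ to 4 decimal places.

At (3/2, 5/2): F = (-35.6250, 14.2500).
Jacobian J = [[2·x₁·x₂ - 5·x₂ + 1, x₁^2 - 5·x₁ - 8·x₂], [0, 6·x₂ - 1]].
At the point, J = [[-4.0000, -25.2500], [0.0000, 14.0000]] (det J = -56.0000).
Solving J·Δ = −F gives Δ = (-2.4810, -1.0179).

(-2.4810, -1.0179)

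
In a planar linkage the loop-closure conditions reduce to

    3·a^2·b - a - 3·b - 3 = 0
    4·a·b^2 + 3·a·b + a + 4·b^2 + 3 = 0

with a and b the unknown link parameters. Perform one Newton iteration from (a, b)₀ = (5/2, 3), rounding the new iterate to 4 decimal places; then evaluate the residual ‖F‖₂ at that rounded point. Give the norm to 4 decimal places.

44.5688

At (5/2, 3): F = (41.7500, 154.0000).
Jacobian J = [[6·a·b - 1, 3·a^2 - 3], [4·b^2 + 3·b + 1, 8·a·b + 3·a + 8·b]].
At the point, J = [[44.0000, 15.7500], [46.0000, 91.5000]] (det J = 3301.5000).
Solving J·Δ = −F gives Δ = (-0.4224, -1.4707).
Then the next iterate is (a, b)₁ = (2.0776, 1.5293).
Re-evaluating at (2.0776, 1.5293): F = (10.137811, 43.400474), so ‖F‖₂ = 44.5688.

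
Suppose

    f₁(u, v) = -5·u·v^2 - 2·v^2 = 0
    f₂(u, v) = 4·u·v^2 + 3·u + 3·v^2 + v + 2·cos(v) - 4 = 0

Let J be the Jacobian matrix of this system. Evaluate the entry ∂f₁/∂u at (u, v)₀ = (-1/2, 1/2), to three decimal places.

∂f₁/∂u = -5·v^2.
At (-1/2, 1/2) this is -1.250.

-1.250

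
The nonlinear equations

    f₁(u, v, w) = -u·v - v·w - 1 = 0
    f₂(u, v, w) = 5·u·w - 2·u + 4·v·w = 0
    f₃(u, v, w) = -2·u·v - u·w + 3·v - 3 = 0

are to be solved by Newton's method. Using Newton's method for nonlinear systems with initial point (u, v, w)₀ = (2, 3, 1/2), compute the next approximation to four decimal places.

At (2, 3, 1/2): F = (-8.5000, 7.0000, -7.0000).
Jacobian J = [[-v, -u - w, -v], [5·w - 2, 4·w, 5·u + 4·v], [-2·v - w, -2·u + 3, -u]].
At the point, J = [[-3.0000, -2.5000, -3.0000], [0.5000, 2.0000, 22.0000], [-6.5000, -1.0000, -2.0000]] (det J = 263.5000).
Solving J·Δ = −F gives Δ = (-0.6679, -2.5085, -0.0750).
Then the next iterate is (u, v, w)₁ = (1.3321, 0.4915, 0.4250).

(1.3321, 0.4915, 0.4250)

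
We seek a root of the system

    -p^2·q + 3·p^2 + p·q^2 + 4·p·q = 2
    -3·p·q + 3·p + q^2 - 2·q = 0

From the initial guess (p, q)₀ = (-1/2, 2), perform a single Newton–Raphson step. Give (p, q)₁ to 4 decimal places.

At (-1/2, 2): F = (-7.7500, 1.5000).
Jacobian J = [[-2·p·q + 6·p + q^2 + 4·q, -p^2 + 2·p·q + 4·p], [-3·q + 3, -3·p + 2·q - 2]].
At the point, J = [[11.0000, -4.2500], [-3.0000, 3.5000]] (det J = 25.7500).
Solving J·Δ = −F gives Δ = (0.8058, 0.2621).
Then the next iterate is (p, q)₁ = (0.3058, 2.2621).

(0.3058, 2.2621)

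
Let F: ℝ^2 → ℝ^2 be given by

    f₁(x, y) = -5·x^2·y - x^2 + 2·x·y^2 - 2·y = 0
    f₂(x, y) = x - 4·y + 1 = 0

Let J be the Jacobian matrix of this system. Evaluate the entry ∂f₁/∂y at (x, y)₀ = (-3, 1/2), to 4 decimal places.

∂f₁/∂y = -5·x^2 + 4·x·y - 2.
At (-3, 1/2) this is -53.0000.

-53.0000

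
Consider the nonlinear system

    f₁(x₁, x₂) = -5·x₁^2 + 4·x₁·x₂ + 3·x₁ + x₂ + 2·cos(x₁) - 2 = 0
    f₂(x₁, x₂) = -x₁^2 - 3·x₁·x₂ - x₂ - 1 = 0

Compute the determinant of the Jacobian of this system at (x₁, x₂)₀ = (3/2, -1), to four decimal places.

J = [[-10·x₁ + 4·x₂ - 2·sin(x₁) + 3, 4·x₁ + 1], [-2·x₁ - 3·x₂, -3·x₁ - 1]].
At the point, J = [[-17.994990, 7.0000], [0.0000, -5.5000]].
det J = 98.9724.

98.9724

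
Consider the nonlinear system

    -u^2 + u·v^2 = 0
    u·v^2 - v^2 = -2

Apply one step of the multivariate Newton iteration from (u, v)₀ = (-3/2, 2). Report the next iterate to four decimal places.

At (-3/2, 2): F = (-8.2500, -8.0000).
Jacobian J = [[-2·u + v^2, 2·u·v], [v^2, 2·u·v - 2·v]].
At the point, J = [[7.0000, -6.0000], [4.0000, -10.0000]] (det J = -46.0000).
Solving J·Δ = −F gives Δ = (0.7500, -0.5000).
Then the next iterate is (u, v)₁ = (-0.7500, 1.5000).

(-0.7500, 1.5000)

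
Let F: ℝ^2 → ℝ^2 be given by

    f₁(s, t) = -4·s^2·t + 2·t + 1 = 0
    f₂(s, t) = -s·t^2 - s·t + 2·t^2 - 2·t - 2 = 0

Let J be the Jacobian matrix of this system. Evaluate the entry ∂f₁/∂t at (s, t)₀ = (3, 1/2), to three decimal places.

-34.000

∂f₁/∂t = -4·s^2 + 2.
At (3, 1/2) this is -34.000.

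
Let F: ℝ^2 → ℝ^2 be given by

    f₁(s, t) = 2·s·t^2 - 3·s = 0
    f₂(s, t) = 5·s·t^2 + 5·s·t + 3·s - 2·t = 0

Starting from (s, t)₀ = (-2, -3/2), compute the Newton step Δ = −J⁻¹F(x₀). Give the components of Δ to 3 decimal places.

(1.333, 0.083)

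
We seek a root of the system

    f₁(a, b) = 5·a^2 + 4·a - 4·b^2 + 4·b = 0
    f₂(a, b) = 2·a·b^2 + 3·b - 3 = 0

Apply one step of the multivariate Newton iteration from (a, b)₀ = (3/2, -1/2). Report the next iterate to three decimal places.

(9.000, -20.094)

At (3/2, -1/2): F = (14.250, -3.750).
Jacobian J = [[10·a + 4, -8·b + 4], [2·b^2, 4·a·b + 3]].
At the point, J = [[19.000, 8.000], [0.500, 0.000]] (det J = -4.000).
Solving J·Δ = −F gives Δ = (7.500, -19.594).
Then the next iterate is (a, b)₁ = (9.000, -20.094).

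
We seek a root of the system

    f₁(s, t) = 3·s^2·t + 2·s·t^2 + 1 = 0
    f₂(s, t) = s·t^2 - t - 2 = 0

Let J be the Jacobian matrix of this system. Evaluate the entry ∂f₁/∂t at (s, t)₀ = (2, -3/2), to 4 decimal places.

0.0000

∂f₁/∂t = 3·s^2 + 4·s·t.
At (2, -3/2) this is 0.0000.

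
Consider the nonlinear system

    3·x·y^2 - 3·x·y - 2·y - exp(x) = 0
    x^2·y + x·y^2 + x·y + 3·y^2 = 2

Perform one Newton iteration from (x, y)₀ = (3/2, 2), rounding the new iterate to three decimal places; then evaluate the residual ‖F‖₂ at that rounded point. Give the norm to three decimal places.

At (3/2, 2): F = (0.51831, 23.500).
Jacobian J = [[3·y^2 - 3·y - exp(x), 6·x·y - 3·x - 2], [2·x·y + y^2 + y, x^2 + 2·x·y + x + 6·y]].
At the point, J = [[1.51831, 11.500], [12.000, 21.750]] (det J = -104.97674).
Solving J·Δ = −F gives Δ = (-2.467, 0.281).
Then the next iterate is (x, y)₁ = (-0.967, 2.281).
Re-evaluating at (-0.967, 2.281): F = (-13.41883, 8.50483), so ‖F‖₂ = 15.887.

15.887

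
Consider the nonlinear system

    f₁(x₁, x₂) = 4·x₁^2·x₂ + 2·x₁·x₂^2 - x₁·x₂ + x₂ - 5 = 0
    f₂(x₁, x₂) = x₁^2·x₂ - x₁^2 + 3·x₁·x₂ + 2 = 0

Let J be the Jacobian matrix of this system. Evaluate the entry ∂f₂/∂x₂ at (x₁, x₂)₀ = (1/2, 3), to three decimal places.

1.750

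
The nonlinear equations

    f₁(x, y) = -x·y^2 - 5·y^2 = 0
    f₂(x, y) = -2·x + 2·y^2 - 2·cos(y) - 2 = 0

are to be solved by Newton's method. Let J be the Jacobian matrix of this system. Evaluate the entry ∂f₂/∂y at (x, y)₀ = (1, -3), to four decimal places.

-12.2822

∂f₂/∂y = 4·y + 2·sin(y).
At (1, -3) this is -12.2822.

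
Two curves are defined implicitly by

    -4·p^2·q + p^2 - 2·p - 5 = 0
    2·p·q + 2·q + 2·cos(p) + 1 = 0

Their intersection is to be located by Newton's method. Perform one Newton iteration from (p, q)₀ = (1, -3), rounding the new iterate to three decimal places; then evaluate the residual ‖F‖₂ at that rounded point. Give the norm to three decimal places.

At (1, -3): F = (6.000, -9.91940).
Jacobian J = [[-8·p·q + 2·p - 2, -4·p^2], [2·q - 2·sin(p), 2·p + 2]].
At the point, J = [[24.000, -4.000], [-7.68294, 4.000]] (det J = 65.26823).
Solving J·Δ = −F gives Δ = (0.240, 2.941).
Then the next iterate is (p, q)₁ = (1.240, -0.059).
Re-evaluating at (1.240, -0.059): F = (-5.57953, 1.38527), so ‖F‖₂ = 5.749.

5.749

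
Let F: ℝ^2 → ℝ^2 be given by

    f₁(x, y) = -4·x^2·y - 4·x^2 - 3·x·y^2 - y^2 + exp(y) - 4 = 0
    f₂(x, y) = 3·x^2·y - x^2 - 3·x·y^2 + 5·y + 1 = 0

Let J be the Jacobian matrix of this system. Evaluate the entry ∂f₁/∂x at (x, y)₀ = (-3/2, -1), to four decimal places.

-3.0000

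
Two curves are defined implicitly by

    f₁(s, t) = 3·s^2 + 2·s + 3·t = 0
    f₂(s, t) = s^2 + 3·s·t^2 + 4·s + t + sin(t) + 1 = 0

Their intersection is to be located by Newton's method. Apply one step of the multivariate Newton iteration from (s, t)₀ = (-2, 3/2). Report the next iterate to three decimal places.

At (-2, 3/2): F = (12.500, -14.00251).
Jacobian J = [[6·s + 2, 3], [2·s + 3·t^2 + 4, 6·s·t + cos(t) + 1]].
At the point, J = [[-10.000, 3.000], [6.750, -16.92926]] (det J = 149.04263).
Solving J·Δ = −F gives Δ = (1.138, -0.373).
Then the next iterate is (s, t)₁ = (-0.862, 1.127).

(-0.862, 1.127)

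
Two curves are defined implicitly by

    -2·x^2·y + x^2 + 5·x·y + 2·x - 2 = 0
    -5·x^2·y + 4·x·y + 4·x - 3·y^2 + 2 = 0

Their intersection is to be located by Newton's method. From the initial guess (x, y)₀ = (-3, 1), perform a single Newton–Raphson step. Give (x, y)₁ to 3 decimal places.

(-2.324, 0.297)

At (-3, 1): F = (-32.000, -70.000).
Jacobian J = [[-4·x·y + 2·x + 5·y + 2, -2·x^2 + 5·x], [-10·x·y + 4·y + 4, -5·x^2 + 4·x - 6·y]].
At the point, J = [[13.000, -33.000], [38.000, -63.000]] (det J = 435.000).
Solving J·Δ = −F gives Δ = (0.676, -0.703).
Then the next iterate is (x, y)₁ = (-2.324, 0.297).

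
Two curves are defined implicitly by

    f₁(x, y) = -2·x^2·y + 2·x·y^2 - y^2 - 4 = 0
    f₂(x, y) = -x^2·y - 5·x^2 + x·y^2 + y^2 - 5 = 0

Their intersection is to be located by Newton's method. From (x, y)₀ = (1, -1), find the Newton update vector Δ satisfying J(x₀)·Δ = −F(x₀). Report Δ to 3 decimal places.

At (1, -1): F = (-1.000, -7.000).
Jacobian J = [[-4·x·y + 2·y^2, -2·x^2 + 4·x·y - 2·y], [-2·x·y - 10·x + y^2, -x^2 + 2·x·y + 2·y]].
At the point, J = [[6.000, -4.000], [-7.000, -5.000]] (det J = -58.000).
Solving J·Δ = −F gives Δ = (-0.397, -0.845).

(-0.397, -0.845)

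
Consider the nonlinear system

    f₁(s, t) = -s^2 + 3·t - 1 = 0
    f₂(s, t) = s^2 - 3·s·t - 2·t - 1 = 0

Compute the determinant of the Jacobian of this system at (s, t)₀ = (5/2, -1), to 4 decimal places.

23.5000

J = [[-2·s, 3], [2·s - 3·t, -3·s - 2]].
At the point, J = [[-5.0000, 3.0000], [8.0000, -9.5000]].
det J = 23.5000.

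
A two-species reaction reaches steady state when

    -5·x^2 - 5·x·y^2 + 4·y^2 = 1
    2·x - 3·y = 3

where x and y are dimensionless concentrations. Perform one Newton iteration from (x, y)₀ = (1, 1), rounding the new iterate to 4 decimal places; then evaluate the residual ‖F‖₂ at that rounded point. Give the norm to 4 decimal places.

3.6139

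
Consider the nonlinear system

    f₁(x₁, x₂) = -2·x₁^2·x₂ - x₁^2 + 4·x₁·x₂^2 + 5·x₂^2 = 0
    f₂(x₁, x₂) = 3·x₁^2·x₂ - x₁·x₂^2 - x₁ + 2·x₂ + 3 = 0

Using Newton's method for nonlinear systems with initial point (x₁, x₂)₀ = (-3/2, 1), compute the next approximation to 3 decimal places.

At (-3/2, 1): F = (-7.750, 14.750).
Jacobian J = [[-4·x₁·x₂ - 2·x₁ + 4·x₂^2, -2·x₁^2 + 8·x₁·x₂ + 10·x₂], [6·x₁·x₂ - x₂^2 - 1, 3·x₁^2 - 2·x₁·x₂ + 2]].
At the point, J = [[13.000, -6.500], [-11.000, 11.750]] (det J = 81.250).
Solving J·Δ = −F gives Δ = (-0.059, -1.311).
Then the next iterate is (x₁, x₂)₁ = (-1.559, -0.311).

(-1.559, -0.311)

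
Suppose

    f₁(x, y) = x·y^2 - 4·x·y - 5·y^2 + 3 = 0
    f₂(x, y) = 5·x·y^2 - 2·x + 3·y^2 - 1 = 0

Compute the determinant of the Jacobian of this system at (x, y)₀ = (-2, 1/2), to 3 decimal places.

13.000

J = [[y^2 - 4·y, 2·x·y - 4·x - 10·y], [5·y^2 - 2, 10·x·y + 6·y]].
At the point, J = [[-1.750, 1.000], [-0.750, -7.000]].
det J = 13.000.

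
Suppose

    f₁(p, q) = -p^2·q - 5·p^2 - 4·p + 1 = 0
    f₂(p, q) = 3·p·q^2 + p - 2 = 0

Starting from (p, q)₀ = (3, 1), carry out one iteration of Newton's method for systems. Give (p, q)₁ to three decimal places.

(1.421, 0.795)

At (3, 1): F = (-65.000, 10.000).
Jacobian J = [[-2·p·q - 10·p - 4, -p^2], [3·q^2 + 1, 6·p·q]].
At the point, J = [[-40.000, -9.000], [4.000, 18.000]] (det J = -684.000).
Solving J·Δ = −F gives Δ = (-1.579, -0.205).
Then the next iterate is (p, q)₁ = (1.421, 0.795).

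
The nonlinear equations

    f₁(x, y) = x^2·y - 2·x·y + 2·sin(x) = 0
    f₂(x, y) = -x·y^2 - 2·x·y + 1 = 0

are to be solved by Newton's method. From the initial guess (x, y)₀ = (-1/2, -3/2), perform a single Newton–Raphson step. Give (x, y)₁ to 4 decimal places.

At (-1/2, -3/2): F = (-2.833851, 0.6250).
Jacobian J = [[2·x·y - 2·y + 2·cos(x), x^2 - 2·x], [-y^2 - 2·y, -2·x·y - 2·x]].
At the point, J = [[6.255165, 1.2500], [0.7500, -0.5000]] (det J = -4.065083).
Solving J·Δ = −F gives Δ = (0.1564, 1.4846).
Then the next iterate is (x, y)₁ = (-0.3436, -0.0154).

(-0.3436, -0.0154)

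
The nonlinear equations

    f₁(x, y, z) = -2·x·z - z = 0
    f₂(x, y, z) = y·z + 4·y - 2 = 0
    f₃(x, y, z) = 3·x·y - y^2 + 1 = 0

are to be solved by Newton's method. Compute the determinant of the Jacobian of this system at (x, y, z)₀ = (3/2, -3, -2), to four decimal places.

54.0000

J = [[-2·z, 0, -2·x - 1], [0, z + 4, y], [3·y, 3·x - 2·y, 0]].
At the point, J = [[4.0000, 0.0000, -4.0000], [0.0000, 2.0000, -3.0000], [-9.0000, 10.5000, 0.0000]].
det J = 54.0000.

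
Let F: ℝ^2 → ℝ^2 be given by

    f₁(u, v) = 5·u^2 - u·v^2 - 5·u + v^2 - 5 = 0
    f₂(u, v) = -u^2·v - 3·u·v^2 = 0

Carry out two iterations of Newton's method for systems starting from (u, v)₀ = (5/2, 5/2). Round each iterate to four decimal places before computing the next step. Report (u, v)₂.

At (5/2, 5/2): F = (4.3750, -62.5000).
Jacobian J = [[10·u - v^2 - 5, -2·u·v + 2·v], [-2·u·v - 3·v^2, -u^2 - 6·u·v]].
At the point, J = [[13.7500, -7.5000], [-31.2500, -43.7500]] (det J = -835.9375).
Solving J·Δ = −F gives Δ = (-0.7897, -0.8645).
Then the next iterate is (u, v)₁ = (1.7103, 1.6355).
Round to (1.7103, 1.6355) and repeat: F = (-0.825823, -18.508484), J = [[9.428140, -2.323391], [-13.618972, -19.708300]].
Δ = (-0.1229, -0.8542), so (u, v)₂ = (1.5874, 0.7813).

(1.5874, 0.7813)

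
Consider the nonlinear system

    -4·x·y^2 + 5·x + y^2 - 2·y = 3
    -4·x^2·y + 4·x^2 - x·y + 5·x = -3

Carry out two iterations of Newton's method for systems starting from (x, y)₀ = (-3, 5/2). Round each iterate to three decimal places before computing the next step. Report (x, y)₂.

(-1.193, 1.645)

At (-3, 5/2): F = (58.250, -58.500).
Jacobian J = [[-4·y^2 + 5, -8·x·y + 2·y - 2], [-8·x·y + 8·x - y + 5, -4·x^2 - x]].
At the point, J = [[-20.000, 63.000], [38.500, -33.000]] (det J = -1765.500).
Solving J·Δ = −F gives Δ = (0.999, -0.608).
Then the next iterate is (x, y)₁ = (-2.001, 1.892).
Round to (-2.001, 1.892) and repeat: F = (15.44229, -17.50538), J = [[-9.31866, 32.07114], [17.38714, -14.01500]].
Δ = (0.808, -0.247), so (x, y)₂ = (-1.193, 1.645).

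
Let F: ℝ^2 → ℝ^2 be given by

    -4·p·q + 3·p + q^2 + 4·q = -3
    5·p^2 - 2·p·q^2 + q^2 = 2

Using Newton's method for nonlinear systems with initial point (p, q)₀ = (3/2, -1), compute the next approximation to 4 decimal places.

At (3/2, -1): F = (10.5000, 7.2500).
Jacobian J = [[-4·q + 3, -4·p + 2·q + 4], [10·p - 2·q^2, -4·p·q + 2·q]].
At the point, J = [[7.0000, -4.0000], [13.0000, 4.0000]] (det J = 80.0000).
Solving J·Δ = −F gives Δ = (-0.8875, 1.0719).
Then the next iterate is (p, q)₁ = (0.6125, 0.0719).

(0.6125, 0.0719)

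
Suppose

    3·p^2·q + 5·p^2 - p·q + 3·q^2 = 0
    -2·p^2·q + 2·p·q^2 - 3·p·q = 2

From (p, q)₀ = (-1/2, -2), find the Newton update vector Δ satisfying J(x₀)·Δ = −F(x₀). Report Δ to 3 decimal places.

At (-1/2, -2): F = (10.750, -8.000).
Jacobian J = [[6·p·q + 10·p - q, 3·p^2 - p + 6·q], [-4·p·q + 2·q^2 - 3·q, -2·p^2 + 4·p·q - 3·p]].
At the point, J = [[3.000, -10.750], [10.000, 5.000]] (det J = 122.500).
Solving J·Δ = −F gives Δ = (0.263, 1.073).

(0.263, 1.073)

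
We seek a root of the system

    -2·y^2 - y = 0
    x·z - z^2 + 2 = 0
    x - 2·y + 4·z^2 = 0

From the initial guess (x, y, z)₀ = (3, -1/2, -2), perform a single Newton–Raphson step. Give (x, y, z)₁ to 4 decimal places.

(3.4800, -0.5000, -0.7200)

At (3, -1/2, -2): F = (0.0000, -8.0000, 20.0000).
Jacobian J = [[0, -4·y - 1, 0], [z, 0, x - 2·z], [1, -2, 8·z]].
At the point, J = [[0.0000, 1.0000, 0.0000], [-2.0000, 0.0000, 7.0000], [1.0000, -2.0000, -16.0000]] (det J = -25.0000).
Solving J·Δ = −F gives Δ = (0.4800, 0.0000, 1.2800).
Then the next iterate is (x, y, z)₁ = (3.4800, -0.5000, -0.7200).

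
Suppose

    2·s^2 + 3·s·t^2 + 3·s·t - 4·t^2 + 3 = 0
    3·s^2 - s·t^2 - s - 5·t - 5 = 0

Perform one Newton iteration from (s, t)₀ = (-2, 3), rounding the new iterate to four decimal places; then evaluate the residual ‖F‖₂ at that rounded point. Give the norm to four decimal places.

At (-2, 3): F = (-97.0000, 12.0000).
Jacobian J = [[4·s + 3·t^2 + 3·t, 6·s·t + 3·s - 8·t], [6·s - t^2 - 1, -2·s·t - 5]].
At the point, J = [[28.0000, -66.0000], [-22.0000, 7.0000]] (det J = -1256.0000).
Solving J·Δ = −F gives Δ = (0.0900, -1.4315).
Then the next iterate is (s, t)₁ = (-1.9100, 1.5685).
Re-evaluating at (-1.9100, 1.5685): F = (-22.628976, 4.710767), so ‖F‖₂ = 23.1141.

23.1141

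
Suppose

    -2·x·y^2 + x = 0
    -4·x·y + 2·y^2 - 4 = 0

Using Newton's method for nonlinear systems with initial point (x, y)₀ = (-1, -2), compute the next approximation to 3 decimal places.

(-0.348, -1.696)

At (-1, -2): F = (7.000, -4.000).
Jacobian J = [[-2·y^2 + 1, -4·x·y], [-4·y, -4·x + 4·y]].
At the point, J = [[-7.000, -8.000], [8.000, -4.000]] (det J = 92.000).
Solving J·Δ = −F gives Δ = (0.652, 0.304).
Then the next iterate is (x, y)₁ = (-0.348, -1.696).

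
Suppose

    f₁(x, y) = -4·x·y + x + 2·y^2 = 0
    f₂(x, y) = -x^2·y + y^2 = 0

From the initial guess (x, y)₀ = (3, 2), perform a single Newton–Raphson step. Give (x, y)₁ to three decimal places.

At (3, 2): F = (-13.000, -14.000).
Jacobian J = [[-4·y + 1, -4·x + 4·y], [-2·x·y, -x^2 + 2·y]].
At the point, J = [[-7.000, -4.000], [-12.000, -5.000]] (det J = -13.000).
Solving J·Δ = −F gives Δ = (0.692, -4.462).
Then the next iterate is (x, y)₁ = (3.692, -2.462).

(3.692, -2.462)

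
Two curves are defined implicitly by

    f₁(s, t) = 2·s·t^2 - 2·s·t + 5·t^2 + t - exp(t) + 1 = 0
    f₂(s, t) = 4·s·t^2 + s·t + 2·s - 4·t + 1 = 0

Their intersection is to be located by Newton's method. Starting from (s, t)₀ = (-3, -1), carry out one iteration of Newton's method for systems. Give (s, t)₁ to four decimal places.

(-1.4326, -0.8728)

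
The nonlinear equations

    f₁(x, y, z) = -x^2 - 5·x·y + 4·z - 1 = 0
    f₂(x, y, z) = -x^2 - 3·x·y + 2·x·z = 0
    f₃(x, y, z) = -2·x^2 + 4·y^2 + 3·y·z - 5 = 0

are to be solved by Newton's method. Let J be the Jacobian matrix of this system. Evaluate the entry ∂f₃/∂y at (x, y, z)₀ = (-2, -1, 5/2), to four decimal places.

-0.5000

∂f₃/∂y = 8·y + 3·z.
At (-2, -1, 5/2) this is -0.5000.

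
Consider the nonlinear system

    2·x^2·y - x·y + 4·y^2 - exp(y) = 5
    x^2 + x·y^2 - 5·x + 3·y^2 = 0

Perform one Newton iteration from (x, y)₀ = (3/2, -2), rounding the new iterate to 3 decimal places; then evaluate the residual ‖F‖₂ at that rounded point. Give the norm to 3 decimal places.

3.004

At (3/2, -2): F = (4.86466, 12.750).
Jacobian J = [[4·x·y - y, 2·x^2 - x + 8·y - exp(y)], [2·x + y^2 - 5, 2·x·y + 6·y]].
At the point, J = [[-10.000, -13.13534], [2.000, -18.000]] (det J = 206.27067).
Solving J·Δ = −F gives Δ = (-0.387, 0.665).
Then the next iterate is (x, y)₁ = (1.113, -1.335).
Re-evaluating at (1.113, -1.335): F = (0.04408, 3.00406), so ‖F‖₂ = 3.004.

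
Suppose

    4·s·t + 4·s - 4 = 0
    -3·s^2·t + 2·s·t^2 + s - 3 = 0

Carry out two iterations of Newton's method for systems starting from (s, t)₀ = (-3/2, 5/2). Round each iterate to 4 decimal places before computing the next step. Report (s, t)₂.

(0.6425, 4.3962)

At (-3/2, 5/2): F = (-25.0000, -40.1250).
Jacobian J = [[4·t + 4, 4·s], [-6·s·t + 2·t^2 + 1, -3·s^2 + 4·s·t]].
At the point, J = [[14.0000, -6.0000], [36.0000, -21.7500]] (det J = -88.5000).
Solving J·Δ = −F gives Δ = (3.4237, 3.8220).
Then the next iterate is (s, t)₁ = (1.9237, 6.3220).
Round to (1.9237, 6.3220) and repeat: F = (52.341326, 82.509376), J = [[29.2880, 7.6948], [7.965580, 37.544661]].
Δ = (-1.2812, -1.9258), so (s, t)₂ = (0.6425, 4.3962).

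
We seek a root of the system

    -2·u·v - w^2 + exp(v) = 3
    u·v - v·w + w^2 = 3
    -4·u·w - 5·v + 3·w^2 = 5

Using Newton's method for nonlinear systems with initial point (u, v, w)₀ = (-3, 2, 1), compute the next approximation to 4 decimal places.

(5.4646, 3.7323, 3.3622)

At (-3, 2, 1): F = (15.389056, -10.0000, 0.0000).
Jacobian J = [[-2·v, -2·u + exp(v), -2·w], [v, u - w, -v + 2·w], [-4·w, -5, -4·u + 6·w]].
At the point, J = [[-4.0000, 13.389056, -2.0000], [2.0000, -4.0000, 0.0000], [-4.0000, -5.0000, 18.0000]] (det J = -142.006020).
Solving J·Δ = −F gives Δ = (8.4646, 1.7323, 2.3622).
Then the next iterate is (u, v, w)₁ = (5.4646, 3.7323, 3.3622).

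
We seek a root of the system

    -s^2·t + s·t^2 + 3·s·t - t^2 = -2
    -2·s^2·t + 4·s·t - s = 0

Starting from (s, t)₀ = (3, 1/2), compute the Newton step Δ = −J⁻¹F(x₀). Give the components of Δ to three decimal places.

(0.171, -1.143)

At (3, 1/2): F = (2.500, -6.000).
Jacobian J = [[-2·s·t + t^2 + 3·t, -s^2 + 2·s·t + 3·s - 2·t], [-4·s·t + 4·t - 1, -2·s^2 + 4·s]].
At the point, J = [[-1.250, 2.000], [-5.000, -6.000]] (det J = 17.500).
Solving J·Δ = −F gives Δ = (0.171, -1.143).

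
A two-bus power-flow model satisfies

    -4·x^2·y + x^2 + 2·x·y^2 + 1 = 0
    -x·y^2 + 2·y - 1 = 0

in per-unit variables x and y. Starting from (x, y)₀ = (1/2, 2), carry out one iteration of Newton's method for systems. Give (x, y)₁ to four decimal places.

(0.7500, 0.8333)

At (1/2, 2): F = (3.2500, 1.0000).
Jacobian J = [[-8·x·y + 2·x + 2·y^2, -4·x^2 + 4·x·y], [-y^2, -2·x·y + 2]].
At the point, J = [[1.0000, 3.0000], [-4.0000, 0.0000]] (det J = 12.0000).
Solving J·Δ = −F gives Δ = (0.2500, -1.1667).
Then the next iterate is (x, y)₁ = (0.7500, 0.8333).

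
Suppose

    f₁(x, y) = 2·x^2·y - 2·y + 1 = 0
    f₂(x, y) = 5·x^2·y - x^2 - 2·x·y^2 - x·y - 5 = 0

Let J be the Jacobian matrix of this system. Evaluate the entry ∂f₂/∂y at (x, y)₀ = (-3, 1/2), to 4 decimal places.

54.0000

∂f₂/∂y = 5·x^2 - 4·x·y - x.
At (-3, 1/2) this is 54.0000.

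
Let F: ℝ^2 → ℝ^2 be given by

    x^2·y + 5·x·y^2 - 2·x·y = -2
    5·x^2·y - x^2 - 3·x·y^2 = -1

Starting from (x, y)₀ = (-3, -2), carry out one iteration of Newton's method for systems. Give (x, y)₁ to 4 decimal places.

(-1.9646, -1.3237)

At (-3, -2): F = (-88.0000, -62.0000).
Jacobian J = [[2·x·y + 5·y^2 - 2·y, x^2 + 10·x·y - 2·x], [10·x·y - 2·x - 3·y^2, 5·x^2 - 6·x·y]].
At the point, J = [[36.0000, 75.0000], [54.0000, 9.0000]] (det J = -3726.0000).
Solving J·Δ = −F gives Δ = (1.0354, 0.6763).
Then the next iterate is (x, y)₁ = (-1.9646, -1.3237).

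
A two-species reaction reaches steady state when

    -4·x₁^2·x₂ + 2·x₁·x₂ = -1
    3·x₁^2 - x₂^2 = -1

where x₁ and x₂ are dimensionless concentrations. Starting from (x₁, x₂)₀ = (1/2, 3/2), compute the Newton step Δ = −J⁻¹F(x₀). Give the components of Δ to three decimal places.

At (1/2, 3/2): F = (1.000, -0.500).
Jacobian J = [[-8·x₁·x₂ + 2·x₂, -4·x₁^2 + 2·x₁], [6·x₁, -2·x₂]].
At the point, J = [[-3.000, 0.000], [3.000, -3.000]] (det J = 9.000).
Solving J·Δ = −F gives Δ = (0.333, 0.167).

(0.333, 0.167)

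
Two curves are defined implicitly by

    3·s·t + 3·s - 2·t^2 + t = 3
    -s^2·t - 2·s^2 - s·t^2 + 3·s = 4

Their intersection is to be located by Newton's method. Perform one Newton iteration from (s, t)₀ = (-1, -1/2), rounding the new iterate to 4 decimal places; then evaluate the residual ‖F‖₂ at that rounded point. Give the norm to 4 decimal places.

146.1262

At (-1, -1/2): F = (-5.5000, -8.2500).
Jacobian J = [[3·t + 3, 3·s - 4·t + 1], [-2·s·t - 4·s - t^2 + 3, -s^2 - 2·s·t]].
At the point, J = [[1.5000, 0.0000], [5.7500, -2.0000]] (det J = -3.0000).
Solving J·Δ = −F gives Δ = (3.6667, 6.4167).
Then the next iterate is (s, t)₁ = (2.6667, 5.9167).
Re-evaluating at (2.6667, 5.9167): F = (-11.763686, -145.651911), so ‖F‖₂ = 146.1262.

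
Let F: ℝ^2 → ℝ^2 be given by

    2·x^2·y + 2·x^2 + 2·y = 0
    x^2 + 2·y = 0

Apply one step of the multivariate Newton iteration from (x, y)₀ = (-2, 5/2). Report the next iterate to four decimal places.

(-3.5000, -5.0000)

At (-2, 5/2): F = (33.0000, 9.0000).
Jacobian J = [[4·x·y + 4·x, 2·x^2 + 2], [2·x, 2]].
At the point, J = [[-28.0000, 10.0000], [-4.0000, 2.0000]] (det J = -16.0000).
Solving J·Δ = −F gives Δ = (-1.5000, -7.5000).
Then the next iterate is (x, y)₁ = (-3.5000, -5.0000).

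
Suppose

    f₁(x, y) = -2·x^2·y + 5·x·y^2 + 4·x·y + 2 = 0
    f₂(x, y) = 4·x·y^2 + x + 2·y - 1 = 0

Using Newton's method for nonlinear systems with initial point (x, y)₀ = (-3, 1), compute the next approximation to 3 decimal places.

At (-3, 1): F = (-43.000, -14.000).
Jacobian J = [[-4·x·y + 5·y^2 + 4·y, -2·x^2 + 10·x·y + 4·x], [4·y^2 + 1, 8·x·y + 2]].
At the point, J = [[21.000, -60.000], [5.000, -22.000]] (det J = -162.000).
Solving J·Δ = −F gives Δ = (0.654, -0.488).
Then the next iterate is (x, y)₁ = (-2.346, 0.512).

(-2.346, 0.512)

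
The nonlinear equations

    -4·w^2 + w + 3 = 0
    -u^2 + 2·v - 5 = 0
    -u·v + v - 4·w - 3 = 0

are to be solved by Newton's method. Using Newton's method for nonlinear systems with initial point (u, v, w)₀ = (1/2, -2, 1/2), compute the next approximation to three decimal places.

(3.620, 4.185, 1.333)

At (1/2, -2, 1/2): F = (2.500, -9.250, -6.000).
Jacobian J = [[0, 0, -8·w + 1], [-2·u, 2, 0], [-v, -u + 1, -4]].
At the point, J = [[0.000, 0.000, -3.000], [-1.000, 2.000, 0.000], [2.000, 0.500, -4.000]] (det J = 13.500).
Solving J·Δ = −F gives Δ = (3.120, 6.185, 0.833).
Then the next iterate is (u, v, w)₁ = (3.620, 4.185, 1.333).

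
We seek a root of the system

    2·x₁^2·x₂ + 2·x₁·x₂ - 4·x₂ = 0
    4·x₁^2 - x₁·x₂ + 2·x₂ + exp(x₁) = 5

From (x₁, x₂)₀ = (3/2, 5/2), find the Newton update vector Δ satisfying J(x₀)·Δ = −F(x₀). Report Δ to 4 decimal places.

(-0.7624, 1.8567)

At (3/2, 5/2): F = (8.7500, 9.731689).
Jacobian J = [[4·x₁·x₂ + 2·x₂, 2·x₁^2 + 2·x₁ - 4], [8·x₁ - x₂ + exp(x₁), -x₁ + 2]].
At the point, J = [[20.0000, 3.5000], [13.981689, 0.5000]] (det J = -38.935912).
Solving J·Δ = −F gives Δ = (-0.7624, 1.8567).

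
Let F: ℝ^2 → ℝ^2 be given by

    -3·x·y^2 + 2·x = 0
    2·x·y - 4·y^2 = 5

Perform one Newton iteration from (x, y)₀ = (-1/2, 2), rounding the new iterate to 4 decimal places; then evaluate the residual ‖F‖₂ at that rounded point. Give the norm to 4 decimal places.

7.2879

At (-1/2, 2): F = (5.0000, -23.0000).
Jacobian J = [[-3·y^2 + 2, -6·x·y], [2·y, 2·x - 8·y]].
At the point, J = [[-10.0000, 6.0000], [4.0000, -17.0000]] (det J = 146.0000).
Solving J·Δ = −F gives Δ = (-0.3630, -1.4384).
Then the next iterate is (x, y)₁ = (-0.8630, 0.5616).
Re-evaluating at (-0.8630, 0.5616): F = (-0.909443, -7.230900), so ‖F‖₂ = 7.2879.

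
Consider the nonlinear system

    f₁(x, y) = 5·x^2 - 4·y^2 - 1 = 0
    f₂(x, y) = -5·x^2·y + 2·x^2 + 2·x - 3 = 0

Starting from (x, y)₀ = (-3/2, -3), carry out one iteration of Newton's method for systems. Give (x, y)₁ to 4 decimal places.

(-1.1398, -1.7020)

At (-3/2, -3): F = (-25.7500, 32.2500).
Jacobian J = [[10·x, -8·y], [-10·x·y + 4·x + 2, -5·x^2]].
At the point, J = [[-15.0000, 24.0000], [-49.0000, -11.2500]] (det J = 1344.7500).
Solving J·Δ = −F gives Δ = (0.3602, 1.2980).
Then the next iterate is (x, y)₁ = (-1.1398, -1.7020).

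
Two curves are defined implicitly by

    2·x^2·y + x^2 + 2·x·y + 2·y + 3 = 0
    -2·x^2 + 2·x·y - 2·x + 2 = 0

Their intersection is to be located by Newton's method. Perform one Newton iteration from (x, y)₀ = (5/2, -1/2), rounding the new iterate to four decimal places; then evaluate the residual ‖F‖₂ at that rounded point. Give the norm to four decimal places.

At (5/2, -1/2): F = (-0.5000, -18.0000).
Jacobian J = [[4·x·y + 2·x + 2·y, 2·x^2 + 2·x + 2], [-4·x + 2·y - 2, 2·x]].
At the point, J = [[-1.0000, 19.5000], [-13.0000, 5.0000]] (det J = 248.5000).
Solving J·Δ = −F gives Δ = (-1.4024, -0.0463).
Then the next iterate is (x, y)₁ = (1.0976, -0.5463).
Re-evaluating at (1.0976, -0.5463): F = (0.596605, -3.803889), so ‖F‖₂ = 3.8504.

3.8504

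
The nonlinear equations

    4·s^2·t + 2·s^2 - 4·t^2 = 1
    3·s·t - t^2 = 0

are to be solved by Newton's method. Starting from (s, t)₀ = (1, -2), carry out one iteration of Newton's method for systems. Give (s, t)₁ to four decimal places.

At (1, -2): F = (-23.0000, -10.0000).
Jacobian J = [[8·s·t + 4·s, 4·s^2 - 8·t], [3·t, 3·s - 2·t]].
At the point, J = [[-12.0000, 20.0000], [-6.0000, 7.0000]] (det J = 36.0000).
Solving J·Δ = −F gives Δ = (-1.0833, 0.5000).
Then the next iterate is (s, t)₁ = (-0.0833, -1.5000).

(-0.0833, -1.5000)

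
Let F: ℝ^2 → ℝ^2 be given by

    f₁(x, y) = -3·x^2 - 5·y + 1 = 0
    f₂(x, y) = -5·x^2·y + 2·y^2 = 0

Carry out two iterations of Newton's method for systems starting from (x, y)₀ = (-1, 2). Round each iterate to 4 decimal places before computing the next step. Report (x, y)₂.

(-0.5729, 0.0039)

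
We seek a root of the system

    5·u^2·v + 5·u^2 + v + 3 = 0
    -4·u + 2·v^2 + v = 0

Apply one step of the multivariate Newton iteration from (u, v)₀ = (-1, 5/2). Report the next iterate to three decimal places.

At (-1, 5/2): F = (23.000, 19.000).
Jacobian J = [[10·u·v + 10·u, 5·u^2 + 1], [-4, 4·v + 1]].
At the point, J = [[-35.000, 6.000], [-4.000, 11.000]] (det J = -361.000).
Solving J·Δ = −F gives Δ = (0.385, -1.587).
Then the next iterate is (u, v)₁ = (-0.615, 0.913).

(-0.615, 0.913)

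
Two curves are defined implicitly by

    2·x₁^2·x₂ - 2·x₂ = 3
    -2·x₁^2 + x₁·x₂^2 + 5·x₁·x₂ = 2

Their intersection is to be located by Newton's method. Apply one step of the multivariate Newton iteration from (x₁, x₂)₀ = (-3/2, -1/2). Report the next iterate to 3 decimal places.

At (-3/2, -1/2): F = (-4.250, -3.125).
Jacobian J = [[4·x₁·x₂, 2·x₁^2 - 2], [-4·x₁ + x₂^2 + 5·x₂, 2·x₁·x₂ + 5·x₁]].
At the point, J = [[3.000, 2.500], [3.750, -6.000]] (det J = -27.375).
Solving J·Δ = −F gives Δ = (1.217, 0.240).
Then the next iterate is (x₁, x₂)₁ = (-0.283, -0.260).

(-0.283, -0.260)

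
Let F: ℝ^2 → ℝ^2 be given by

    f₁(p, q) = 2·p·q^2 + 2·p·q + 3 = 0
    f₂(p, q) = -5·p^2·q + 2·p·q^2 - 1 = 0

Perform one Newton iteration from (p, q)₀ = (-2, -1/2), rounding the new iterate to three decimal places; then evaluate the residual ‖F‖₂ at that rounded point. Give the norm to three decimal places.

1145.445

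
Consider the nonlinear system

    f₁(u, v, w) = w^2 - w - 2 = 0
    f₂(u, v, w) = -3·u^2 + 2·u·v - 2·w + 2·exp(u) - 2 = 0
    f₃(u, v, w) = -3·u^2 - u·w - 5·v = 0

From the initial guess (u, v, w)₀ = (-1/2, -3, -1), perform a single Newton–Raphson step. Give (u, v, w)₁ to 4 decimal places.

(-0.2244, -0.0295, -1.0000)

At (-1/2, -3, -1): F = (0.0000, 3.463061, 13.7500).
Jacobian J = [[0, 0, 2·w - 1], [-6·u + 2·v + 2·exp(u), 2·u, -2], [-6·u - w, -5, -u]].
At the point, J = [[0.0000, 0.0000, -3.0000], [-1.786939, -1.0000, -2.0000], [4.0000, -5.0000, 0.5000]] (det J = -38.804080).
Solving J·Δ = −F gives Δ = (0.2756, 2.9705, 0.0000).
Then the next iterate is (u, v, w)₁ = (-0.2244, -0.0295, -1.0000).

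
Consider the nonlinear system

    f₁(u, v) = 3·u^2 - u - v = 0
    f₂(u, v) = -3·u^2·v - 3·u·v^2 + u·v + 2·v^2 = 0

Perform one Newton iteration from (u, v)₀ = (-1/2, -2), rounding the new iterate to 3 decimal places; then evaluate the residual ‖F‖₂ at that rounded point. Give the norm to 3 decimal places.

4.608

At (-1/2, -2): F = (3.250, 16.500).
Jacobian J = [[6·u - 1, -1], [-6·u·v - 3·v^2 + v, -3·u^2 - 6·u·v + u + 4·v]].
At the point, J = [[-4.000, -1.000], [-20.000, -15.250]] (det J = 41.000).
Solving J·Δ = −F gives Δ = (0.806, 0.024).
Then the next iterate is (u, v)₁ = (0.306, -1.976).
Re-evaluating at (0.306, -1.976): F = (1.95091, 4.17517), so ‖F‖₂ = 4.608.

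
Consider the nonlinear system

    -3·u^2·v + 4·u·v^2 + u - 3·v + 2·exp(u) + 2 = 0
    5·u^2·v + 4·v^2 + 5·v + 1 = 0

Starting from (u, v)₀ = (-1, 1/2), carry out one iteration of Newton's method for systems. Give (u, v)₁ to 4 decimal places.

At (-1, 1/2): F = (-2.264241, 7.0000).
Jacobian J = [[-6·u·v + 4·v^2 + 2·exp(u) + 1, -3·u^2 + 8·u·v - 3], [10·u·v, 5·u^2 + 8·v + 5]].
At the point, J = [[5.735759, -10.0000], [-5.0000, 14.0000]] (det J = 30.300624).
Solving J·Δ = −F gives Δ = (-1.2640, -0.9514).
Then the next iterate is (u, v)₁ = (-2.2640, -0.4514).

(-2.2640, -0.4514)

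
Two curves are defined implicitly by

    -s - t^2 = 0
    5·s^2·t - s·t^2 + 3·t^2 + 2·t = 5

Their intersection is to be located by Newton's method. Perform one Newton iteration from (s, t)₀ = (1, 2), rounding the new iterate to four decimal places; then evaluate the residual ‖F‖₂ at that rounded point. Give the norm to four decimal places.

2.6267

At (1, 2): F = (-5.0000, 17.0000).
Jacobian J = [[-1, -2·t], [10·s·t - t^2, 5·s^2 - 2·s·t + 6·t + 2]].
At the point, J = [[-1.0000, -4.0000], [16.0000, 15.0000]] (det J = 49.0000).
Solving J·Δ = −F gives Δ = (0.1429, -1.2857).
Then the next iterate is (s, t)₁ = (1.1429, 0.7143).
Re-evaluating at (1.1429, 0.7143): F = (-1.653124, 2.041304), so ‖F‖₂ = 2.6267.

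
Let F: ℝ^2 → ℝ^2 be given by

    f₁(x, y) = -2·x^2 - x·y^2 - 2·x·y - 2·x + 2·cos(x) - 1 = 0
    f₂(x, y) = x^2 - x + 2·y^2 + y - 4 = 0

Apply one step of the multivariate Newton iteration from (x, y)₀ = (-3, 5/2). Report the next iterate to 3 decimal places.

(-0.972, 1.700)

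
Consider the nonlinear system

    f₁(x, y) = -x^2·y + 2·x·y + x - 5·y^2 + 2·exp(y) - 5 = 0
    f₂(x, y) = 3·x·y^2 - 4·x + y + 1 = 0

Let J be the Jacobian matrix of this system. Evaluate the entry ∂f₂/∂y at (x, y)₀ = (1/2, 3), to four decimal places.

∂f₂/∂y = 6·x·y + 1.
At (1/2, 3) this is 10.0000.

10.0000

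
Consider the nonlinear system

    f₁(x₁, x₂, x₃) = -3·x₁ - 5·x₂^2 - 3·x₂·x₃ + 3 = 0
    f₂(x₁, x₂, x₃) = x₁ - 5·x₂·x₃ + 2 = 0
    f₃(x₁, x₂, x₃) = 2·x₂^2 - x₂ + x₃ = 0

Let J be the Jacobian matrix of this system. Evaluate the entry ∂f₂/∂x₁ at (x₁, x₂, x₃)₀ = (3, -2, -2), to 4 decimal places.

1.0000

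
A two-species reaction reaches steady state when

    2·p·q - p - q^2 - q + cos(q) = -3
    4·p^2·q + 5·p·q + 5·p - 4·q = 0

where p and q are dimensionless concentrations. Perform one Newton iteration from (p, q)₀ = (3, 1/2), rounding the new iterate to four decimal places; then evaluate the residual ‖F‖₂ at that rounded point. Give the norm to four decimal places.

At (3, 1/2): F = (3.127583, 38.5000).
Jacobian J = [[2·q - 1, 2·p - 2·q - sin(q) - 1], [8·p·q + 5·q + 5, 4·p^2 + 5·p - 4]].
At the point, J = [[0.0000, 3.520574], [19.5000, 47.0000]] (det J = -68.651202).
Solving J·Δ = −F gives Δ = (0.1668, -0.8884).
Then the next iterate is (p, q)₁ = (3.1668, -0.3884).
Re-evaluating at (3.1668, -0.3884): F = (-1.463709, -4.342793), so ‖F‖₂ = 4.5828.

4.5828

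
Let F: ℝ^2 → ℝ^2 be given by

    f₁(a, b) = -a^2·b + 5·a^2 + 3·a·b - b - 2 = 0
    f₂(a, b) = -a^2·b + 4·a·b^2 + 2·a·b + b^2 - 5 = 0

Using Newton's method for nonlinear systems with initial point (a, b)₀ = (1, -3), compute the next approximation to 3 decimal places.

At (1, -3): F = (0.000, 37.000).
Jacobian J = [[-2·a·b + 10·a + 3·b, -a^2 + 3·a - 1], [-2·a·b + 4·b^2 + 2·b, -a^2 + 8·a·b + 2·a + 2·b]].
At the point, J = [[7.000, 1.000], [36.000, -29.000]] (det J = -239.000).
Solving J·Δ = −F gives Δ = (-0.155, 1.084).
Then the next iterate is (a, b)₁ = (0.845, -1.916).

(0.845, -1.916)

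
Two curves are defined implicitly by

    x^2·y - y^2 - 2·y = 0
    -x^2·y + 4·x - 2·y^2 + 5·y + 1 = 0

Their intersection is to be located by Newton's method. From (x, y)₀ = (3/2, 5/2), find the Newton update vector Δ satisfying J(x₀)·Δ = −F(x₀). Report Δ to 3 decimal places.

At (3/2, 5/2): F = (-5.625, 1.375).
Jacobian J = [[2·x·y, x^2 - 2·y - 2], [-2·x·y + 4, -x^2 - 4·y + 5]].
At the point, J = [[7.500, -4.750], [-3.500, -7.250]] (det J = -71.000).
Solving J·Δ = −F gives Δ = (0.666, -0.132).

(0.666, -0.132)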